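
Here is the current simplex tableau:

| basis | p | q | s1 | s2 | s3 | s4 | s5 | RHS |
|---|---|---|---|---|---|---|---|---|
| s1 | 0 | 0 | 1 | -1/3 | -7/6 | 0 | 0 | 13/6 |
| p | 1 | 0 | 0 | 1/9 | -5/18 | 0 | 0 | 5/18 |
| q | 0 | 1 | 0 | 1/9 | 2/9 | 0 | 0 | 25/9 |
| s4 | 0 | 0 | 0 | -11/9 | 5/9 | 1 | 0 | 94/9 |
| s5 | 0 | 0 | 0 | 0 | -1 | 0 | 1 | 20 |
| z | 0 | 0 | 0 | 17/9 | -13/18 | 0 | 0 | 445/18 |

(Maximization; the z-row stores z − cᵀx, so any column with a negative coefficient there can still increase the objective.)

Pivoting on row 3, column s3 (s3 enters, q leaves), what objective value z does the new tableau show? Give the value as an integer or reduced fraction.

Minimum ratio for s3: (25/9)/(2/9) = 25/2.
z changes by −(z-row coeff of s3)·ratio = −(-13/18)·(25/2) = 325/36.
New z = 445/18 + (325/36) = 135/4.

135/4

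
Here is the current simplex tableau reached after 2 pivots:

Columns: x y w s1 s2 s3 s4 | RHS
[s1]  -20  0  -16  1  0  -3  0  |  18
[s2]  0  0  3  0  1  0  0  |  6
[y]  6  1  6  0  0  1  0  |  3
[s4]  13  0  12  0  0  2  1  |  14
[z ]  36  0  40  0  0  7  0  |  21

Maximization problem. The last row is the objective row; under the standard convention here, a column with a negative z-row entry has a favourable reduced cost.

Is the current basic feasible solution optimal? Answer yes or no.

yes

No objective-row coefficient is strictly negative, so no entering variable exists; the tableau is optimal.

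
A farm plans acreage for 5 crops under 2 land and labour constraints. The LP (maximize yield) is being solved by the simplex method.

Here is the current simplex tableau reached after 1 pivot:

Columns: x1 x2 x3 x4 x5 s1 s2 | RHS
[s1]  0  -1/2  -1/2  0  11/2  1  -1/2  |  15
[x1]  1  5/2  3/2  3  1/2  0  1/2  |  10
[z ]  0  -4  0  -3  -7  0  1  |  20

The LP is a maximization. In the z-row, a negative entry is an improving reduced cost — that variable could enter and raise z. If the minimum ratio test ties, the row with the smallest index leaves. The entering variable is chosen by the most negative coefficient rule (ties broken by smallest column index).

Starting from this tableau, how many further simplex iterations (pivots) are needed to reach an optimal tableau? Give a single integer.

pivot: x5 in, s1 out → z = 430/11
pivot: x2 in, x1 out → z = 1535/28
No improving column remains; optimal.

2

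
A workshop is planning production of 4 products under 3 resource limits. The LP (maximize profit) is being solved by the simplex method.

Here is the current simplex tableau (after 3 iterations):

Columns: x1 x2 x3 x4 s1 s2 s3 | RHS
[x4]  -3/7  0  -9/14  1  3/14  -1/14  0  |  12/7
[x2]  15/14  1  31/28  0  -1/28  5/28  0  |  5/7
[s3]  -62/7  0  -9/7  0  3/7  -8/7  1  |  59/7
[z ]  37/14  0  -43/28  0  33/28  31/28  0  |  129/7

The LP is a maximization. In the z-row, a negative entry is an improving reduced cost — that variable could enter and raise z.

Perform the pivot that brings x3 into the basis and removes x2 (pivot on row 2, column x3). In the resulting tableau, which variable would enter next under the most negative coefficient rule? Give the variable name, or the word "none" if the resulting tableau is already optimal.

Pivot element 31/28. New z-row = old z-row − (-43/28)·(row 2/(31/28)).
Updated z-row coefficients: x1: 128/31, x2: 43/31, x3: 0, x4: 0, s1: 35/31, s2: 42/31, s3: 0.
No coefficient is strictly negative; the tableau after this pivot is optimal.

none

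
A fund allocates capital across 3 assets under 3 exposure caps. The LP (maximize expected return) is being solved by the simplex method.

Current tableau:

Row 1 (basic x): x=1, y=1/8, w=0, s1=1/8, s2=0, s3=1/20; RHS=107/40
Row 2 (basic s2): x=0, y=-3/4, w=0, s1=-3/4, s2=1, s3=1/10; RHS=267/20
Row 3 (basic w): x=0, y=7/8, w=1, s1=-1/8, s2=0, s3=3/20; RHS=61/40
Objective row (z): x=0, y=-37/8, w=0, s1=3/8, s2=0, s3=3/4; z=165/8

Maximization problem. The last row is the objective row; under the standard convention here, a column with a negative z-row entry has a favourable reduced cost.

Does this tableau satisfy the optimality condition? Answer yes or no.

Column y has objective-row coefficient -37/8, which is negative; an improving pivot exists, so not yet optimal.

no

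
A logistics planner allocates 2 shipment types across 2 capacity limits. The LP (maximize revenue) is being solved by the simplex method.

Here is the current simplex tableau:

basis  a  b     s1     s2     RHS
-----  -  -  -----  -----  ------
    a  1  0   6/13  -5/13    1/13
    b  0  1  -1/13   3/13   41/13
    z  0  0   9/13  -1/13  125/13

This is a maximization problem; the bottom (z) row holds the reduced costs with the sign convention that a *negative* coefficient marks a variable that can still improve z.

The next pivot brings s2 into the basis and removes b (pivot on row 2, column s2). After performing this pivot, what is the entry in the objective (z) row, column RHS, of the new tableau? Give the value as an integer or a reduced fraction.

Pivot element is row 2, column s2: 3/13.
Normalize row 2: new (row 2, RHS) = (41/13)/(3/13) = 41/3.
z-row ← z-row − (-1/13)·(new row 2): 125/13 − (-1/13)·(41/3) = 32/3.

32/3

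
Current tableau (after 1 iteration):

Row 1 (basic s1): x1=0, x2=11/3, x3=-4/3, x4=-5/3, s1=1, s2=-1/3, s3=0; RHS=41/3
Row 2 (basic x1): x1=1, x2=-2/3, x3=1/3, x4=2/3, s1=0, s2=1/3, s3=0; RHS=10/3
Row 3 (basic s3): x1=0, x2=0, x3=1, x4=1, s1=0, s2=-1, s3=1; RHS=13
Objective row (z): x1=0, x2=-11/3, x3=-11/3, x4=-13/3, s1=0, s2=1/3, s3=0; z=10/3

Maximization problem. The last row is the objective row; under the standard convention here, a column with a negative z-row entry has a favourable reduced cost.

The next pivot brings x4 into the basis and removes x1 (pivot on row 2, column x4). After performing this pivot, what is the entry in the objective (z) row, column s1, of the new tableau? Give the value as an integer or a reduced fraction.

Pivot element is row 2, column x4: 2/3.
Normalize row 2: new (row 2, s1) = 0/(2/3) = 0.
z-row ← z-row − (-13/3)·(new row 2): 0 − (-13/3)·0 = 0.

0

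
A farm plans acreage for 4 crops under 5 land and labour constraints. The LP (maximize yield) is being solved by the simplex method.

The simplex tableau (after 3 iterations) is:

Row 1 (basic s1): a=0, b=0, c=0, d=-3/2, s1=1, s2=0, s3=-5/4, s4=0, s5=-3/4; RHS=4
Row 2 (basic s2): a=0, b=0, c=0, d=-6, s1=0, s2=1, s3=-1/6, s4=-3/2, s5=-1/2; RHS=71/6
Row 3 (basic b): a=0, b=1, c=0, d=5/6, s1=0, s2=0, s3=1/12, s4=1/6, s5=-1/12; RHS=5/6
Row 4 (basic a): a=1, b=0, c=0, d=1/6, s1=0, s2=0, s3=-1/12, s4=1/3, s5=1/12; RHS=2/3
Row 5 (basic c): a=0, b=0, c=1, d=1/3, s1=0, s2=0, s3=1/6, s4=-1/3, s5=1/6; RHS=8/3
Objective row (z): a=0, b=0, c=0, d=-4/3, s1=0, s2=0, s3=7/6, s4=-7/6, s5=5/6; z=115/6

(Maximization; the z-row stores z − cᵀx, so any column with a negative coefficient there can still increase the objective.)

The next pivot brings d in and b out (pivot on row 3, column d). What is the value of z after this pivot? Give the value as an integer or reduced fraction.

41/2

Minimum ratio for d: (5/6)/(5/6) = 1.
z changes by −(z-row coeff of d)·ratio = −(-4/3)·1 = 4/3.
New z = 115/6 + (4/3) = 41/2.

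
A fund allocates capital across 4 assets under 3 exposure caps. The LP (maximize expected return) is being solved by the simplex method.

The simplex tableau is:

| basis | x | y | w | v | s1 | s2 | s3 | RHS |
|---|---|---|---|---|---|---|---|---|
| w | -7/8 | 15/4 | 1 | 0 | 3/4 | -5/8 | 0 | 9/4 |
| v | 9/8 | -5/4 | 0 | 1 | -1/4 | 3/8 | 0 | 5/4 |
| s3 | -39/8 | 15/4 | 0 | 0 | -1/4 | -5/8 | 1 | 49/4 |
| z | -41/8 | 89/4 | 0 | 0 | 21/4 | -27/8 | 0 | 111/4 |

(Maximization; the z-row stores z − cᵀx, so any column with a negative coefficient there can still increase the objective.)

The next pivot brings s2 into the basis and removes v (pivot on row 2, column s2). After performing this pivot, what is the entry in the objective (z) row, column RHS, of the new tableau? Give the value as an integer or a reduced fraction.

39

Pivot element is row 2, column s2: 3/8.
Normalize row 2: new (row 2, RHS) = (5/4)/(3/8) = 10/3.
z-row ← z-row − (-27/8)·(new row 2): 111/4 − (-27/8)·(10/3) = 39.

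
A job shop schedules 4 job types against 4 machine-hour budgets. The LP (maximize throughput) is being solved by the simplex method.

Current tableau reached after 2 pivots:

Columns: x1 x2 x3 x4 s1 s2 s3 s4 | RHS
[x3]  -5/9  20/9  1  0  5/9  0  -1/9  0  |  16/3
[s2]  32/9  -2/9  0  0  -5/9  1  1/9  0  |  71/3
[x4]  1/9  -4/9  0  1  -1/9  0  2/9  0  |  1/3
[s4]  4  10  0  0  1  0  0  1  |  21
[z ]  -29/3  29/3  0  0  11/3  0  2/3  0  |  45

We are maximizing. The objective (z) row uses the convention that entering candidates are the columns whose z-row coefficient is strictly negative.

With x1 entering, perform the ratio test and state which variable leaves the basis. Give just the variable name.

Ratios: row 1 (x3): entry -5/9 ≤ 0, skip; row 2 (s2): (71/3)/(32/9) = 213/32; row 3 (x4): (1/3)/(1/9) = 3; row 4 (s4): 21/4 = 21/4.
Minimum ratio 3 is in the x4 row, so x4 leaves.

x4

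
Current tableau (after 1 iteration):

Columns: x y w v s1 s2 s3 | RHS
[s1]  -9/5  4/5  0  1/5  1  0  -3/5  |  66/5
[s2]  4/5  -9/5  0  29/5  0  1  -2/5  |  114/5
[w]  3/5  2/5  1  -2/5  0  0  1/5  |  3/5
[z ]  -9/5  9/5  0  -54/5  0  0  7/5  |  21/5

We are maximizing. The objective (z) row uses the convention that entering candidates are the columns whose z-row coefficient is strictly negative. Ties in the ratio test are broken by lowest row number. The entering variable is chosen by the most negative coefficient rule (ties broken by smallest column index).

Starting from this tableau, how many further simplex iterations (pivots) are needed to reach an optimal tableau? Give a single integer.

2

pivot: v in, s2 out → z = 1353/29
pivot: y in, w out → z = 471/8
No improving column remains; optimal.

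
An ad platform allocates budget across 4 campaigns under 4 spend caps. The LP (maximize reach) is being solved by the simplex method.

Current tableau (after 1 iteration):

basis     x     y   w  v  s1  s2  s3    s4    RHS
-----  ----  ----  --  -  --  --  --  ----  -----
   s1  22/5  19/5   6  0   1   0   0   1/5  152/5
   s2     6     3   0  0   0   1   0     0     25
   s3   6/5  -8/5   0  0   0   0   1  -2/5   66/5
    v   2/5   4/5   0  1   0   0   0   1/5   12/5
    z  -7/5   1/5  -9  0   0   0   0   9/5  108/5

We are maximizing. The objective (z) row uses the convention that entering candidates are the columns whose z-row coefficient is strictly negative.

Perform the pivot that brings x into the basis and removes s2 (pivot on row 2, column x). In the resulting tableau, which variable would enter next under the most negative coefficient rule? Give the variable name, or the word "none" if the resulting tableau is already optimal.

w

Pivot element 6. New z-row = old z-row − (-7/5)·(row 2/6).
Updated z-row coefficients: x: 0, y: 9/10, w: -9, v: 0, s1: 0, s2: 7/30, s3: 0, s4: 9/5.
The most negative is -9 in column w, so w would enter next.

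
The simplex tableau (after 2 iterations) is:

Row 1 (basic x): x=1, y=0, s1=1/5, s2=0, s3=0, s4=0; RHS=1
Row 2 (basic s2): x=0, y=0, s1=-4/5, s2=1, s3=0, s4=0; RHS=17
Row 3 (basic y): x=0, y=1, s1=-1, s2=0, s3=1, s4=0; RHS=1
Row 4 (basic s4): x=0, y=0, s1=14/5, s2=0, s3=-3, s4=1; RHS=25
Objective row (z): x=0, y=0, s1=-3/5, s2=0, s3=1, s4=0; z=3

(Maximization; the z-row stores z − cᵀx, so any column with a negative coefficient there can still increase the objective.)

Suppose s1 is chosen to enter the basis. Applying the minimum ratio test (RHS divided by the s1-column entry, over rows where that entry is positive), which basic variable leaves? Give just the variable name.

Ratios: row 1 (x): 1/(1/5) = 5; row 2 (s2): entry -4/5 ≤ 0, skip; row 3 (y): entry -1 ≤ 0, skip; row 4 (s4): 25/(14/5) = 125/14.
Minimum ratio 5 is in the x row, so x leaves.

x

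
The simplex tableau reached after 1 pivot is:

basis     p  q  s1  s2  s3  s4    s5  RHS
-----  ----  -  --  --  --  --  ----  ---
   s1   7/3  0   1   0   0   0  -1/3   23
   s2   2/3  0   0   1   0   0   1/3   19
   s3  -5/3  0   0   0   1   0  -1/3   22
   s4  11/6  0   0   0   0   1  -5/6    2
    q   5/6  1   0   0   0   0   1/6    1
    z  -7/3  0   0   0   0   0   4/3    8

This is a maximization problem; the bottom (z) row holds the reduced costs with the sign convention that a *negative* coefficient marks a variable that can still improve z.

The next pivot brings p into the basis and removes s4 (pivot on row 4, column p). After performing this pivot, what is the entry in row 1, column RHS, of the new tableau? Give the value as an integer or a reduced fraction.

225/11

Pivot element is row 4, column p: 11/6.
Normalize row 4: new (row 4, RHS) = 2/(11/6) = 12/11.
row 1 ← row 1 − (7/3)·(new row 4): 23 − (7/3)·(12/11) = 225/11.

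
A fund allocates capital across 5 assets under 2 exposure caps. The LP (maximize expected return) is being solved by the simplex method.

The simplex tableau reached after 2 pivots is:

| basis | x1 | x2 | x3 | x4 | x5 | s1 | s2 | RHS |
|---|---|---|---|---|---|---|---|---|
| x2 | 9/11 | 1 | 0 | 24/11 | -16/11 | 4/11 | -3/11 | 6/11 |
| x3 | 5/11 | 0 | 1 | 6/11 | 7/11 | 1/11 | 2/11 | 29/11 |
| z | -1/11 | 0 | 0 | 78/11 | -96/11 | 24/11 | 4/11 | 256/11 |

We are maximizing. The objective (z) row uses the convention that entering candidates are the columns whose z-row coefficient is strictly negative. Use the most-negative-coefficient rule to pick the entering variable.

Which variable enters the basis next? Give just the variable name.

Objective-row coefficients: x1: -1/11, x2: 0, x3: 0, x4: 78/11, x5: -96/11, s1: 24/11, s2: 4/11.
The most negative is -96/11 in column x5, so x5 enters.

x5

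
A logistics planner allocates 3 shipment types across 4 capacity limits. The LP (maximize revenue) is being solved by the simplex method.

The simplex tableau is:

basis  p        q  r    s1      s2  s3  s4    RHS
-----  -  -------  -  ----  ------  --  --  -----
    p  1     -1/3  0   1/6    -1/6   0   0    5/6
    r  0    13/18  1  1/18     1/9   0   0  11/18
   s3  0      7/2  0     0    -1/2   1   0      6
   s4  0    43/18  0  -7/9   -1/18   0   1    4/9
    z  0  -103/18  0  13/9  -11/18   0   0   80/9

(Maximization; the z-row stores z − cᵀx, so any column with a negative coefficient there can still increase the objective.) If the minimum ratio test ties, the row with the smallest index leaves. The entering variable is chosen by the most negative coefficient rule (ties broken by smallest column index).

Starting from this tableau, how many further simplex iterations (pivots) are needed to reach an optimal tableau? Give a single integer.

pivot: q in, s4 out → z = 428/43
pivot: s2 in, r out → z = 140/11
No improving column remains; optimal.

2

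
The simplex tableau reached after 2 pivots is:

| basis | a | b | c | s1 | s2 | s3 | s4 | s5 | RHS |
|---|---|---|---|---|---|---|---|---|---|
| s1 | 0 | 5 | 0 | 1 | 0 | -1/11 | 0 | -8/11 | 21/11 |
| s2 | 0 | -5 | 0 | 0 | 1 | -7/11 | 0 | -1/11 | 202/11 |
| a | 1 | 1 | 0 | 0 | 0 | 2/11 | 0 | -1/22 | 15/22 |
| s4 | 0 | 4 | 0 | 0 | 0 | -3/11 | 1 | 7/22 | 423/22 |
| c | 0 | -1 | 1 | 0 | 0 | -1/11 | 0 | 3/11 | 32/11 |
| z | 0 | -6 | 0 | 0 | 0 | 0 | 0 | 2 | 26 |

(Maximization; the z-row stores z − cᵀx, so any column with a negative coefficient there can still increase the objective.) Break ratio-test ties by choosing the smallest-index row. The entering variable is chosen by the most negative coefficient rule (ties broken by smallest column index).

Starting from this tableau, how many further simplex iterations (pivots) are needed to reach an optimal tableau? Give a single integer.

pivot: b in, s1 out → z = 1556/55
pivot: s3 in, a out → z = 313/11
No improving column remains; optimal.

2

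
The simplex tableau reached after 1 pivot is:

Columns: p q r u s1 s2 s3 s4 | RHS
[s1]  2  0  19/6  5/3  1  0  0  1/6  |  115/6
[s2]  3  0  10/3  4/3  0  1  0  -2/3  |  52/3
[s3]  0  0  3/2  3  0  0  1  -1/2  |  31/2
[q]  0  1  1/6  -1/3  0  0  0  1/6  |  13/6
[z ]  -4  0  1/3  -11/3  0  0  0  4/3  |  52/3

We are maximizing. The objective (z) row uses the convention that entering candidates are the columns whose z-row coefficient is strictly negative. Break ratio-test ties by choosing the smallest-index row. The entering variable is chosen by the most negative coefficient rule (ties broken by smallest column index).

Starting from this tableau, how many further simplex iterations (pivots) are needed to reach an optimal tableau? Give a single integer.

2

pivot: p in, s2 out → z = 364/9
pivot: u in, s3 out → z = 2711/54
No improving column remains; optimal.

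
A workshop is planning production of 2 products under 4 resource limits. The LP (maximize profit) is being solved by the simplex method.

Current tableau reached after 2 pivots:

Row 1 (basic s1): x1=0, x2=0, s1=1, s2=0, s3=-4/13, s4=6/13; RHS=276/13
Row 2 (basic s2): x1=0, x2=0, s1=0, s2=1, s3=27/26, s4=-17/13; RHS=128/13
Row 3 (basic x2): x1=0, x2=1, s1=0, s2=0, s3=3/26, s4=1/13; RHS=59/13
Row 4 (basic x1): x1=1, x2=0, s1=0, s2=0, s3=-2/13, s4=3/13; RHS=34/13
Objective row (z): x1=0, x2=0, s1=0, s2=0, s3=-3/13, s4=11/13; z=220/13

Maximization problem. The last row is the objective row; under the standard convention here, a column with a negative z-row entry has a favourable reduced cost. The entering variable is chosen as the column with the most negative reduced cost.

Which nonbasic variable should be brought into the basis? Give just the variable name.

Objective-row coefficients: x1: 0, x2: 0, s1: 0, s2: 0, s3: -3/13, s4: 11/13.
The most negative is -3/13 in column s3, so s3 enters.

s3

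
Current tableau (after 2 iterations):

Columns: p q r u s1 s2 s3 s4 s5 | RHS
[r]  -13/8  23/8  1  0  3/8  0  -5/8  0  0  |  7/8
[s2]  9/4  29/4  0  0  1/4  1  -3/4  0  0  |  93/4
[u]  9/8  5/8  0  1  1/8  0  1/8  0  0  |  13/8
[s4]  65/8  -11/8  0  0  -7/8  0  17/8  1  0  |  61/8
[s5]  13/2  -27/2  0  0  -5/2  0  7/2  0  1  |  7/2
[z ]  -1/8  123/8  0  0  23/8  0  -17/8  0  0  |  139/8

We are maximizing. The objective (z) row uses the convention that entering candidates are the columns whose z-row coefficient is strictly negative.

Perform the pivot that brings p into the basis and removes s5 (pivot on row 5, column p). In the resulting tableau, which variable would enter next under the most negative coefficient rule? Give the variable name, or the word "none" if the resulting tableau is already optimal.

Pivot element 13/2. New z-row = old z-row − (-1/8)·(row 5/(13/2)).
Updated z-row coefficients: p: 0, q: 393/26, r: 0, u: 0, s1: 147/52, s2: 0, s3: -107/52, s4: 0, s5: 1/52.
The most negative is -107/52 in column s3, so s3 would enter next.

s3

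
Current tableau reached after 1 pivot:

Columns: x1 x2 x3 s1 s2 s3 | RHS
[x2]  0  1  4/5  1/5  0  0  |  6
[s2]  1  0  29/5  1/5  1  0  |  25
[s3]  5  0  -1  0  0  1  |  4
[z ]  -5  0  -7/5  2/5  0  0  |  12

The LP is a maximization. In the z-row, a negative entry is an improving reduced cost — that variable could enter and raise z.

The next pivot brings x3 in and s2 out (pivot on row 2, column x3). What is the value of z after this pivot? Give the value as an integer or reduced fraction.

Minimum ratio for x3: 25/(29/5) = 125/29.
z changes by −(z-row coeff of x3)·ratio = −(-7/5)·(125/29) = 175/29.
New z = 12 + (175/29) = 523/29.

523/29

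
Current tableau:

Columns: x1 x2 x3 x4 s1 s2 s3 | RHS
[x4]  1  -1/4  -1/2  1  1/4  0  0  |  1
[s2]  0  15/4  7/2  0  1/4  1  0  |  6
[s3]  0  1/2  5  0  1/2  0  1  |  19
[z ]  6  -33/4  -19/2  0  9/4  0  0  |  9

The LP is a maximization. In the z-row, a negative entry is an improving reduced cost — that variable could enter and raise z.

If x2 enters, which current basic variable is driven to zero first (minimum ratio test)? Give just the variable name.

s2

Ratios: row 1 (x4): entry -1/4 ≤ 0, skip; row 2 (s2): 6/(15/4) = 8/5; row 3 (s3): 19/(1/2) = 38.
Minimum ratio 8/5 is in the s2 row, so s2 leaves.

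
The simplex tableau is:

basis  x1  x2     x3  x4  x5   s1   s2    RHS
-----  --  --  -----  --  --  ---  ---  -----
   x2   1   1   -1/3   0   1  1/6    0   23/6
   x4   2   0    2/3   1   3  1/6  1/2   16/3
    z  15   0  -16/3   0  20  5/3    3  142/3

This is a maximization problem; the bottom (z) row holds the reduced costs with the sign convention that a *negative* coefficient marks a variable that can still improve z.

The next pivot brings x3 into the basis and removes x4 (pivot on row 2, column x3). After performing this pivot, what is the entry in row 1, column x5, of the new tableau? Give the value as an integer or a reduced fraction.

Pivot element is row 2, column x3: 2/3.
Normalize row 2: new (row 2, x5) = 3/(2/3) = 9/2.
row 1 ← row 1 − (-1/3)·(new row 2): 1 − (-1/3)·(9/2) = 5/2.

5/2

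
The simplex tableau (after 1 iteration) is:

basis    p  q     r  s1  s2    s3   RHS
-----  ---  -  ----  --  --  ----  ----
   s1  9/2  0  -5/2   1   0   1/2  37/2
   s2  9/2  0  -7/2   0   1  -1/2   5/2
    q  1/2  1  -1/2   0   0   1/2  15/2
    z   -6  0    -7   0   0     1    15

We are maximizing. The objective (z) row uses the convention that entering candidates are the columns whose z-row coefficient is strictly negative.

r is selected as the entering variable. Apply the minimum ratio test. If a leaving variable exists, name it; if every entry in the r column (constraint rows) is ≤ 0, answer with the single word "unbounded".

r-column entries: row 1: -5/2, row 2: -7/2, row 3: -1/2. All ≤ 0, so r can increase without bound; the LP is unbounded in this direction.

unbounded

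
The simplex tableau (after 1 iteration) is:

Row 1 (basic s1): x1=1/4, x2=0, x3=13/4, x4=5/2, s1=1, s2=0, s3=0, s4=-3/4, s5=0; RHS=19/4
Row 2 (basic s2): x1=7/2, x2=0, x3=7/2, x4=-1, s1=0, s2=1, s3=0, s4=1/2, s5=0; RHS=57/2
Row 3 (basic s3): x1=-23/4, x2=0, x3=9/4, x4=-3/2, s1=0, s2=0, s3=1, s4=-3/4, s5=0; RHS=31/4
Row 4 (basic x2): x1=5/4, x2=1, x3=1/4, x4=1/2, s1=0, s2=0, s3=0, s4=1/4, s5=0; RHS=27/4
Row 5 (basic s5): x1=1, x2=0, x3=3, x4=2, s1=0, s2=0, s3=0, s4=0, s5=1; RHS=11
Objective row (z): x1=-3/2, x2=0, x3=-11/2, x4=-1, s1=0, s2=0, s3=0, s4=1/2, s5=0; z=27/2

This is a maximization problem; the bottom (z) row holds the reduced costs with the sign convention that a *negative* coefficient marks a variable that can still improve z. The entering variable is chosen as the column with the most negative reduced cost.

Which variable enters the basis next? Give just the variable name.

Objective-row coefficients: x1: -3/2, x2: 0, x3: -11/2, x4: -1, s1: 0, s2: 0, s3: 0, s4: 1/2, s5: 0.
The most negative is -11/2 in column x3, so x3 enters.

x3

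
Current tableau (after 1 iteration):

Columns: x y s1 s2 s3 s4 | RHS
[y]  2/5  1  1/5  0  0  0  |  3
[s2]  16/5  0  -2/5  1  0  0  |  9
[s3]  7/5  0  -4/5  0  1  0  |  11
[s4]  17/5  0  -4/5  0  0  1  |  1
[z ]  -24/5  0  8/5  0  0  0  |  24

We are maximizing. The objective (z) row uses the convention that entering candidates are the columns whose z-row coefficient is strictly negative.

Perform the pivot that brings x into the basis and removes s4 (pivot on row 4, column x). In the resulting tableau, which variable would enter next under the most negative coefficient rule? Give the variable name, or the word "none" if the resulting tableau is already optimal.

none

Pivot element 17/5. New z-row = old z-row − (-24/5)·(row 4/(17/5)).
Updated z-row coefficients: x: 0, y: 0, s1: 8/17, s2: 0, s3: 0, s4: 24/17.
No coefficient is strictly negative; the tableau after this pivot is optimal.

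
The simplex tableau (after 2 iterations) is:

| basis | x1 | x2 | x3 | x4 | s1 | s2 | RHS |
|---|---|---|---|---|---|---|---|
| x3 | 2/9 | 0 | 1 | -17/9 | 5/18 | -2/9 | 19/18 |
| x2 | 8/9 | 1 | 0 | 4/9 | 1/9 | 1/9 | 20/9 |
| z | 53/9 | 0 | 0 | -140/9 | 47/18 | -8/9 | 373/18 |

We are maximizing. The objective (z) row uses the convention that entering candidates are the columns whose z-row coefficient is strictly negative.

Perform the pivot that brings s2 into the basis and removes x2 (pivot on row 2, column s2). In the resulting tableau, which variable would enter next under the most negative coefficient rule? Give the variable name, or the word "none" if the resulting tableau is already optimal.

x4

Pivot element 1/9. New z-row = old z-row − (-8/9)·(row 2/(1/9)).
Updated z-row coefficients: x1: 13, x2: 8, x3: 0, x4: -12, s1: 7/2, s2: 0.
The most negative is -12 in column x4, so x4 would enter next.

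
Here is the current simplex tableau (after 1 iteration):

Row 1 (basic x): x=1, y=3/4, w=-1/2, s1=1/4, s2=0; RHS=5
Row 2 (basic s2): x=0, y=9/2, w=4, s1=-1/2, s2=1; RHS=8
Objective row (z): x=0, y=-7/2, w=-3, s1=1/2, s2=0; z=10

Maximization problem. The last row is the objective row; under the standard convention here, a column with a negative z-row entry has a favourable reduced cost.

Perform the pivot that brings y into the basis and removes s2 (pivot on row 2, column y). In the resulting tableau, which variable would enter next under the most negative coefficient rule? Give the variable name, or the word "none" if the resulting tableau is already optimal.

none

Pivot element 9/2. New z-row = old z-row − (-7/2)·(row 2/(9/2)).
Updated z-row coefficients: x: 0, y: 0, w: 1/9, s1: 1/9, s2: 7/9.
No coefficient is strictly negative; the tableau after this pivot is optimal.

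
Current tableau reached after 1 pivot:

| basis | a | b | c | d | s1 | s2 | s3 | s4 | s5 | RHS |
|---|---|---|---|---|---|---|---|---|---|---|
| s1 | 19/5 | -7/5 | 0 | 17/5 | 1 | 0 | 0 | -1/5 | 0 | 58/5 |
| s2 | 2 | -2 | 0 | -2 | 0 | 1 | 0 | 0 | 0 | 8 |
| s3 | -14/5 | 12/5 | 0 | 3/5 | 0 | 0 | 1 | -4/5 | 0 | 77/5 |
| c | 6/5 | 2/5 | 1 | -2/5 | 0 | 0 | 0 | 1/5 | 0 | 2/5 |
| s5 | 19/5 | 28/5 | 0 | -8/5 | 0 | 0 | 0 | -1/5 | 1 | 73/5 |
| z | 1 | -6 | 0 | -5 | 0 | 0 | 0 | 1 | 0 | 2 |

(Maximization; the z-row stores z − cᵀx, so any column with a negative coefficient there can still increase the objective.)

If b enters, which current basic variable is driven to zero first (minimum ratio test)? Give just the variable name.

c

Ratios: row 1 (s1): entry -7/5 ≤ 0, skip; row 2 (s2): entry -2 ≤ 0, skip; row 3 (s3): (77/5)/(12/5) = 77/12; row 4 (c): (2/5)/(2/5) = 1; row 5 (s5): (73/5)/(28/5) = 73/28.
Minimum ratio 1 is in the c row, so c leaves.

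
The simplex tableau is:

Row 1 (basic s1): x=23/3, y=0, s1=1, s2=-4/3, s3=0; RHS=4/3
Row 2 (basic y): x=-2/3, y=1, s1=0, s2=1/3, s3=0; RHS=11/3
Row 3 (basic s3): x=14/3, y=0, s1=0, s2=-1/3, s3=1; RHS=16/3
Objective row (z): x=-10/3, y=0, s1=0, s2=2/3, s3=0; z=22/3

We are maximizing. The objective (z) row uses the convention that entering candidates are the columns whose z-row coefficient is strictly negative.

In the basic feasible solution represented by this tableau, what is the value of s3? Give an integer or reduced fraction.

16/3

s3 is basic (row 3); its value is the RHS of that row: 16/3.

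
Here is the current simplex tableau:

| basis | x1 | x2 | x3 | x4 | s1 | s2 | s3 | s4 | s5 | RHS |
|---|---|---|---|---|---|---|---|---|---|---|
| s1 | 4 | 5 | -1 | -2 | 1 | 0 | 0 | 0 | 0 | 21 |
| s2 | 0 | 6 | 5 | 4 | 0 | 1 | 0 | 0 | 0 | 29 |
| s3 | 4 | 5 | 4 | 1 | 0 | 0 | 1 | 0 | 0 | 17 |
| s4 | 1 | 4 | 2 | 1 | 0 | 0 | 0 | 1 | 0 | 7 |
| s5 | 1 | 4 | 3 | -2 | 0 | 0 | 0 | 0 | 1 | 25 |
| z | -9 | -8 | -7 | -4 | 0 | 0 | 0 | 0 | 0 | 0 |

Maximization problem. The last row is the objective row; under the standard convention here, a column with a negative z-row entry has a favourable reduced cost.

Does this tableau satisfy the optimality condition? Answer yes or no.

no

Column x1 has objective-row coefficient -9, which is negative; an improving pivot exists, so not yet optimal.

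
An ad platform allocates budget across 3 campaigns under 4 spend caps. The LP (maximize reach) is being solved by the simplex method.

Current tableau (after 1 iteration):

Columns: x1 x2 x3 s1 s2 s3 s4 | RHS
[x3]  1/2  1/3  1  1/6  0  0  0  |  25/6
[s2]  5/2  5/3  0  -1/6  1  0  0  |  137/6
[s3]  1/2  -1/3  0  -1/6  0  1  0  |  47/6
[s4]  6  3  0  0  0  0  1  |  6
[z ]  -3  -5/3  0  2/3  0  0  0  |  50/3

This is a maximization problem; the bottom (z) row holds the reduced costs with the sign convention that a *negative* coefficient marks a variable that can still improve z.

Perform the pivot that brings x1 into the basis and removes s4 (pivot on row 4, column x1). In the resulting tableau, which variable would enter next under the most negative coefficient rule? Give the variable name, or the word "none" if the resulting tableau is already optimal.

x2

Pivot element 6. New z-row = old z-row − (-3)·(row 4/6).
Updated z-row coefficients: x1: 0, x2: -1/6, x3: 0, s1: 2/3, s2: 0, s3: 0, s4: 1/2.
The most negative is -1/6 in column x2, so x2 would enter next.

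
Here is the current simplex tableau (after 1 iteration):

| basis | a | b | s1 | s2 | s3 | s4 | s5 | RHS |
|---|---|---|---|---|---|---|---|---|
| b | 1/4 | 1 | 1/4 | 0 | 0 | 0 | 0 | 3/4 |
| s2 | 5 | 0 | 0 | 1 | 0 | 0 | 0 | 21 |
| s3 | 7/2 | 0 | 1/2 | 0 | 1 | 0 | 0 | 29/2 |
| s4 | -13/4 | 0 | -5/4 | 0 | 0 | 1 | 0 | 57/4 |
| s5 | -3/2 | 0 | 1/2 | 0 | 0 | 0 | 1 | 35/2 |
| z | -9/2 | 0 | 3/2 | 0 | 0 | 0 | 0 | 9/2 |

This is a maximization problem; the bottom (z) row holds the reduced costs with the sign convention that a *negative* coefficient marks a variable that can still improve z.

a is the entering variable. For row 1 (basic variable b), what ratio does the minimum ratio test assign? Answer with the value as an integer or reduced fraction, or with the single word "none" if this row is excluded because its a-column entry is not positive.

3

Ratio = RHS / (a entry) = (3/4) / (1/4) = 3.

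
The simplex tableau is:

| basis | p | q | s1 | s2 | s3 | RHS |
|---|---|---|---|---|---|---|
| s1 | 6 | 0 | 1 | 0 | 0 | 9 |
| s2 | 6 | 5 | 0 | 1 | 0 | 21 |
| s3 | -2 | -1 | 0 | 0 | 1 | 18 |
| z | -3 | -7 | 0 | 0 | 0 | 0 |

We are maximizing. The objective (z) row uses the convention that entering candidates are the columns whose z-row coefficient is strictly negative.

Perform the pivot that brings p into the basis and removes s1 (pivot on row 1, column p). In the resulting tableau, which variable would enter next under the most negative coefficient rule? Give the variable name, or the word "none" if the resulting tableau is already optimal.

Pivot element 6. New z-row = old z-row − (-3)·(row 1/6).
Updated z-row coefficients: p: 0, q: -7, s1: 1/2, s2: 0, s3: 0.
The most negative is -7 in column q, so q would enter next.

q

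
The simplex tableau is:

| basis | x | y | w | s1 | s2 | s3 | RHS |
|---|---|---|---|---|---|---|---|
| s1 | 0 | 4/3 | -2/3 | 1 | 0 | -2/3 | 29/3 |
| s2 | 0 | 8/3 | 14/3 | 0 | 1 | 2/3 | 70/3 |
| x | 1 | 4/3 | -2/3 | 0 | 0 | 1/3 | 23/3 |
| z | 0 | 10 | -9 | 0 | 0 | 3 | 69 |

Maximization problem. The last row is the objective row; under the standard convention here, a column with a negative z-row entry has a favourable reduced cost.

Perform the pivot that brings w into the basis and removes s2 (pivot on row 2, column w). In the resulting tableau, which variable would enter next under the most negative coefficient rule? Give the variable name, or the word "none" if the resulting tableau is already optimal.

Pivot element 14/3. New z-row = old z-row − (-9)·(row 2/(14/3)).
Updated z-row coefficients: x: 0, y: 106/7, w: 0, s1: 0, s2: 27/14, s3: 30/7.
No coefficient is strictly negative; the tableau after this pivot is optimal.

none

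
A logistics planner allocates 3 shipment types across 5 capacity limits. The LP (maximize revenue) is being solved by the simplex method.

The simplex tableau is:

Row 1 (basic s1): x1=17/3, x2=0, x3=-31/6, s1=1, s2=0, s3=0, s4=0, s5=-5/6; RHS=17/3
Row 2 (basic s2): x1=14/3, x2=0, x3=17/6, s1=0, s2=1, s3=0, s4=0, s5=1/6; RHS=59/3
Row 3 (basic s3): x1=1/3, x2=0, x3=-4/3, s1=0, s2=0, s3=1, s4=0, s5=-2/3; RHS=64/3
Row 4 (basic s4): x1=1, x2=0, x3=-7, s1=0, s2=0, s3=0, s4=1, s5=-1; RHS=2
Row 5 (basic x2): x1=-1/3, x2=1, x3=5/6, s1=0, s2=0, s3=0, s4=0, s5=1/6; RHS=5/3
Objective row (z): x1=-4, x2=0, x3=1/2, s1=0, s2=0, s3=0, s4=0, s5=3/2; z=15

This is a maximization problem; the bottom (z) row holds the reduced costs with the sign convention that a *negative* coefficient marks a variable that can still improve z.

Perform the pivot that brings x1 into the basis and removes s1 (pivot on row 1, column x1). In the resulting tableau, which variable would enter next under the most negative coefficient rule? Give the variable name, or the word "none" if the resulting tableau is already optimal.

Pivot element 17/3. New z-row = old z-row − (-4)·(row 1/(17/3)).
Updated z-row coefficients: x1: 0, x2: 0, x3: -107/34, s1: 12/17, s2: 0, s3: 0, s4: 0, s5: 31/34.
The most negative is -107/34 in column x3, so x3 would enter next.

x3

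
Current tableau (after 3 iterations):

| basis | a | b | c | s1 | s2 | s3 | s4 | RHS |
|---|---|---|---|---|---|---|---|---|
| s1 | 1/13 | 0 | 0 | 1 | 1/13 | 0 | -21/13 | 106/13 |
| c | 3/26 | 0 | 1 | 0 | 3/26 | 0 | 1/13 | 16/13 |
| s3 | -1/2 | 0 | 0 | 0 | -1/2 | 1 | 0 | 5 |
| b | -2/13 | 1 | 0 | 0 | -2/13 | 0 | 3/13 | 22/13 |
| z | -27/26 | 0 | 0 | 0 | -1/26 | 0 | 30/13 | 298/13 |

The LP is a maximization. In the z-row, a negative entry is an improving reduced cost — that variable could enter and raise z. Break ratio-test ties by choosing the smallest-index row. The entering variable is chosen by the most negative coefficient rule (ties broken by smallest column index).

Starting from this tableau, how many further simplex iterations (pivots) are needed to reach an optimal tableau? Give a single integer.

pivot: a in, c out → z = 34
No improving column remains; optimal.

1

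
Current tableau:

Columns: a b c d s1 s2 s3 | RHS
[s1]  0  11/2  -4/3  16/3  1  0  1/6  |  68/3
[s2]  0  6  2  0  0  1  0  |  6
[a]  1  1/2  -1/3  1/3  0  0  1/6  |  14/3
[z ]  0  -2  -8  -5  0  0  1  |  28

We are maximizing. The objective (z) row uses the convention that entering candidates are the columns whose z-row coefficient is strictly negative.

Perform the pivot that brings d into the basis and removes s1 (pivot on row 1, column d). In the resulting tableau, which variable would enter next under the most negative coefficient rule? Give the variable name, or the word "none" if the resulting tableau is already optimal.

c

Pivot element 16/3. New z-row = old z-row − (-5)·(row 1/(16/3)).
Updated z-row coefficients: a: 0, b: 101/32, c: -37/4, d: 0, s1: 15/16, s2: 0, s3: 37/32.
The most negative is -37/4 in column c, so c would enter next.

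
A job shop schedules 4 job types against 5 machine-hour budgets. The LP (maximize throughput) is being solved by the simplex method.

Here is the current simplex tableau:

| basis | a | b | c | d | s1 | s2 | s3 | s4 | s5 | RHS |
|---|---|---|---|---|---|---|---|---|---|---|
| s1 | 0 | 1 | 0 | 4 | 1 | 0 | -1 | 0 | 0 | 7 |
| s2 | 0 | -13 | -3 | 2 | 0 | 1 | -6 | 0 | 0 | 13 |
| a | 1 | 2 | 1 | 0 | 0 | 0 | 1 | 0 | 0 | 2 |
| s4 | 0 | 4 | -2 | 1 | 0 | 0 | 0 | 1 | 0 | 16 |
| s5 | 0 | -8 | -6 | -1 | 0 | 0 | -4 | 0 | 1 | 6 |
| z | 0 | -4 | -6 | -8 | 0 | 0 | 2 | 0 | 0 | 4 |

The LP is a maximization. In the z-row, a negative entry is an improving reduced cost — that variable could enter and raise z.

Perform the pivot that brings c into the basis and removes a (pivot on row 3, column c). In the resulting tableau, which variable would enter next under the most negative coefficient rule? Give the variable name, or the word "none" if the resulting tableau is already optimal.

d

Pivot element 1. New z-row = old z-row − (-6)·(row 3/1).
Updated z-row coefficients: a: 6, b: 8, c: 0, d: -8, s1: 0, s2: 0, s3: 8, s4: 0, s5: 0.
The most negative is -8 in column d, so d would enter next.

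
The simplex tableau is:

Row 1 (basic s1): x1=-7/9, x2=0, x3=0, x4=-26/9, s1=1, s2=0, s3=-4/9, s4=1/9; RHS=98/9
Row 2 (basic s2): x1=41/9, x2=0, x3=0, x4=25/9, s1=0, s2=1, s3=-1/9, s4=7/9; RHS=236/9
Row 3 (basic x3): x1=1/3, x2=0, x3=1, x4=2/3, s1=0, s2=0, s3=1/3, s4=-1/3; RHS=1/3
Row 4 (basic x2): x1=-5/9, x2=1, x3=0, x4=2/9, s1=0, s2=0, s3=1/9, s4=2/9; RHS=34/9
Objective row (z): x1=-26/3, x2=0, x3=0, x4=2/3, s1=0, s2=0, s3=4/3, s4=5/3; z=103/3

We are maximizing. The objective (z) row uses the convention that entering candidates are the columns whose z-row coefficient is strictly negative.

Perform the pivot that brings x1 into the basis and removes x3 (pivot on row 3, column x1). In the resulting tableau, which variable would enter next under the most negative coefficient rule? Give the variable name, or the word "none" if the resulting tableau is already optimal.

Pivot element 1/3. New z-row = old z-row − (-26/3)·(row 3/(1/3)).
Updated z-row coefficients: x1: 0, x2: 0, x3: 26, x4: 18, s1: 0, s2: 0, s3: 10, s4: -7.
The most negative is -7 in column s4, so s4 would enter next.

s4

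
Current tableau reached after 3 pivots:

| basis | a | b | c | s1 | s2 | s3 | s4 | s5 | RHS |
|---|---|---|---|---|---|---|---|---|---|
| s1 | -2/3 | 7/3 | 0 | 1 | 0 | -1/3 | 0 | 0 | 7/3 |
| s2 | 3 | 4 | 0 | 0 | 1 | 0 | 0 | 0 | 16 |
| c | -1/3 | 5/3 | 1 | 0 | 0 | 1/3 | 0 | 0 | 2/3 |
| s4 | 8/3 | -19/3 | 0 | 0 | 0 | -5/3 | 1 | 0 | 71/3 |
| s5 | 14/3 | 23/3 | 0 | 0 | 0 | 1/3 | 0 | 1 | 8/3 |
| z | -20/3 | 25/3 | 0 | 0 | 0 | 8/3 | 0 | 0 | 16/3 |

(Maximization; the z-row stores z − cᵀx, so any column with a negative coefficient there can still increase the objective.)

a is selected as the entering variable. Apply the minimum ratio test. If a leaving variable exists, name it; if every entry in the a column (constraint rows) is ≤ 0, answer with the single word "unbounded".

s5

Ratios: row 1 (s1): entry -2/3 ≤ 0, skip; row 2 (s2): 16/3 = 16/3; row 3 (c): entry -1/3 ≤ 0, skip; row 4 (s4): (71/3)/(8/3) = 71/8; row 5 (s5): (8/3)/(14/3) = 4/7.
Minimum ratio is in the s5 row, so s5 leaves.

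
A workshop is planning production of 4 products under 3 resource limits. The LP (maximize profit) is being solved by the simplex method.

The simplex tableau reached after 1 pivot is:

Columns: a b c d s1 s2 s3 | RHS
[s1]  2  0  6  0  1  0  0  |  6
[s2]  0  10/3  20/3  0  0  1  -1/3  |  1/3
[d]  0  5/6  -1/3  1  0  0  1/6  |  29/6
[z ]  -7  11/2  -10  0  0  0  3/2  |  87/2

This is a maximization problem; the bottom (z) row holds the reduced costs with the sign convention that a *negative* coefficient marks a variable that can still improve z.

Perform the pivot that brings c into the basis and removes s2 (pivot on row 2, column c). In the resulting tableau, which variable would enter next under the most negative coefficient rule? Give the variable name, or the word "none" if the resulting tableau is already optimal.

a

Pivot element 20/3. New z-row = old z-row − (-10)·(row 2/(20/3)).
Updated z-row coefficients: a: -7, b: 21/2, c: 0, d: 0, s1: 0, s2: 3/2, s3: 1.
The most negative is -7 in column a, so a would enter next.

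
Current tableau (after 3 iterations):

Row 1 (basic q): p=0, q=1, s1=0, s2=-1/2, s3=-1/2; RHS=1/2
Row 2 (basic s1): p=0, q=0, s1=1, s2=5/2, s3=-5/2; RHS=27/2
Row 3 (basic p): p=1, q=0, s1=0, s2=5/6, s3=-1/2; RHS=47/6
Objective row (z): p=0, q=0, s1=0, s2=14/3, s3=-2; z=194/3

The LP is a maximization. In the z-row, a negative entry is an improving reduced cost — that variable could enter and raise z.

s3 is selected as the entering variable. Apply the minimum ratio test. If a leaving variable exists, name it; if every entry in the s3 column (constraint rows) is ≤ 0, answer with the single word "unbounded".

unbounded

s3-column entries: row 1: -1/2, row 2: -5/2, row 3: -1/2. All ≤ 0, so s3 can increase without bound; the LP is unbounded in this direction.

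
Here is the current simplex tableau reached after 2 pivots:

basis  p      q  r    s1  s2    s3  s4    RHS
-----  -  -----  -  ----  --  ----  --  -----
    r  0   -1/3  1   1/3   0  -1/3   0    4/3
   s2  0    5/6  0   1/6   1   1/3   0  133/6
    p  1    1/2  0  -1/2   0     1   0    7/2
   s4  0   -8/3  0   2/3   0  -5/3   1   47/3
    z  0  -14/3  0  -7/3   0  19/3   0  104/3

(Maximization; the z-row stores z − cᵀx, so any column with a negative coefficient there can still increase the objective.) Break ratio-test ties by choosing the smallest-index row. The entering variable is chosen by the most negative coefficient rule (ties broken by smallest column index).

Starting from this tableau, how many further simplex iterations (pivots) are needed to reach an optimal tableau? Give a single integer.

3

pivot: q in, p out → z = 202/3
pivot: s1 in, s2 out → z = 545/3
pivot: p in, r out → z = 389/2
No improving column remains; optimal.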